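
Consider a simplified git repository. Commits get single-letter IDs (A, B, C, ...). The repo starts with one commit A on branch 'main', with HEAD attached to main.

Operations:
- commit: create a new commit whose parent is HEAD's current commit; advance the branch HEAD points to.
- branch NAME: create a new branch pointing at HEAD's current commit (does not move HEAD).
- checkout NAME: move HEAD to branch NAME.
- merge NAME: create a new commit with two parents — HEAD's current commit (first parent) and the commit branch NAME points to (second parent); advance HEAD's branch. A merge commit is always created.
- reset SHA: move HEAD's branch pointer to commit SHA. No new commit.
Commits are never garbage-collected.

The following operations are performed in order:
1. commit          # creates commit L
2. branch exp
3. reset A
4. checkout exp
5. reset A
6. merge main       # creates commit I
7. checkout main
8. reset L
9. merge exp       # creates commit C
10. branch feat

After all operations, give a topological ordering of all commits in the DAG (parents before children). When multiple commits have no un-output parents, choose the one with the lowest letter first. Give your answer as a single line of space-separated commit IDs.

Answer: A I L C

Derivation:
After op 1 (commit): HEAD=main@L [main=L]
After op 2 (branch): HEAD=main@L [exp=L main=L]
After op 3 (reset): HEAD=main@A [exp=L main=A]
After op 4 (checkout): HEAD=exp@L [exp=L main=A]
After op 5 (reset): HEAD=exp@A [exp=A main=A]
After op 6 (merge): HEAD=exp@I [exp=I main=A]
After op 7 (checkout): HEAD=main@A [exp=I main=A]
After op 8 (reset): HEAD=main@L [exp=I main=L]
After op 9 (merge): HEAD=main@C [exp=I main=C]
After op 10 (branch): HEAD=main@C [exp=I feat=C main=C]
commit A: parents=[]
commit C: parents=['L', 'I']
commit I: parents=['A', 'A']
commit L: parents=['A']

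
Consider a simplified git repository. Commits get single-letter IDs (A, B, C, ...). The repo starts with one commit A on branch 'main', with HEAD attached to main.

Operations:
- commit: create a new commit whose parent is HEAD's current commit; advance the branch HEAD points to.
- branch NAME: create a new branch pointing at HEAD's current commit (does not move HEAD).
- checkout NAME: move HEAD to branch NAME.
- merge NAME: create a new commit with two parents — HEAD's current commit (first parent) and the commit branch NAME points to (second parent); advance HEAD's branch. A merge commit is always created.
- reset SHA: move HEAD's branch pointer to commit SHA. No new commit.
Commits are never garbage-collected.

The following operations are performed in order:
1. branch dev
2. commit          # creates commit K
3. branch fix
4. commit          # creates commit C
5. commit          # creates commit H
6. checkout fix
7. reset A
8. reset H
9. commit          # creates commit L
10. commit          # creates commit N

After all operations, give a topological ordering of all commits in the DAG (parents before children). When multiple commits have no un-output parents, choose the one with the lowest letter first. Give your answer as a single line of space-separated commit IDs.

After op 1 (branch): HEAD=main@A [dev=A main=A]
After op 2 (commit): HEAD=main@K [dev=A main=K]
After op 3 (branch): HEAD=main@K [dev=A fix=K main=K]
After op 4 (commit): HEAD=main@C [dev=A fix=K main=C]
After op 5 (commit): HEAD=main@H [dev=A fix=K main=H]
After op 6 (checkout): HEAD=fix@K [dev=A fix=K main=H]
After op 7 (reset): HEAD=fix@A [dev=A fix=A main=H]
After op 8 (reset): HEAD=fix@H [dev=A fix=H main=H]
After op 9 (commit): HEAD=fix@L [dev=A fix=L main=H]
After op 10 (commit): HEAD=fix@N [dev=A fix=N main=H]
commit A: parents=[]
commit C: parents=['K']
commit H: parents=['C']
commit K: parents=['A']
commit L: parents=['H']
commit N: parents=['L']

Answer: A K C H L N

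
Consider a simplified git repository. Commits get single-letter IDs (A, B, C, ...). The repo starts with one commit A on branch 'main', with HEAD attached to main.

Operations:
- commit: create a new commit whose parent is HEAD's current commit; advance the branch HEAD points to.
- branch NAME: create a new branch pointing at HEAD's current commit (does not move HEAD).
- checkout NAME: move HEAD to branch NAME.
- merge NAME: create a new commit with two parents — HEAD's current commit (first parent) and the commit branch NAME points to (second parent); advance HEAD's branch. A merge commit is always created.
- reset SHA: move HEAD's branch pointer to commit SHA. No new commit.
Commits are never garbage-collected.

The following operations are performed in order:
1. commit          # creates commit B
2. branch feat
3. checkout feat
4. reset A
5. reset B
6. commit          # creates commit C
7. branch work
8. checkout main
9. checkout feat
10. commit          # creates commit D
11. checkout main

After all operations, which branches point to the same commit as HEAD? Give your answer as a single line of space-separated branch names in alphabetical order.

After op 1 (commit): HEAD=main@B [main=B]
After op 2 (branch): HEAD=main@B [feat=B main=B]
After op 3 (checkout): HEAD=feat@B [feat=B main=B]
After op 4 (reset): HEAD=feat@A [feat=A main=B]
After op 5 (reset): HEAD=feat@B [feat=B main=B]
After op 6 (commit): HEAD=feat@C [feat=C main=B]
After op 7 (branch): HEAD=feat@C [feat=C main=B work=C]
After op 8 (checkout): HEAD=main@B [feat=C main=B work=C]
After op 9 (checkout): HEAD=feat@C [feat=C main=B work=C]
After op 10 (commit): HEAD=feat@D [feat=D main=B work=C]
After op 11 (checkout): HEAD=main@B [feat=D main=B work=C]

Answer: main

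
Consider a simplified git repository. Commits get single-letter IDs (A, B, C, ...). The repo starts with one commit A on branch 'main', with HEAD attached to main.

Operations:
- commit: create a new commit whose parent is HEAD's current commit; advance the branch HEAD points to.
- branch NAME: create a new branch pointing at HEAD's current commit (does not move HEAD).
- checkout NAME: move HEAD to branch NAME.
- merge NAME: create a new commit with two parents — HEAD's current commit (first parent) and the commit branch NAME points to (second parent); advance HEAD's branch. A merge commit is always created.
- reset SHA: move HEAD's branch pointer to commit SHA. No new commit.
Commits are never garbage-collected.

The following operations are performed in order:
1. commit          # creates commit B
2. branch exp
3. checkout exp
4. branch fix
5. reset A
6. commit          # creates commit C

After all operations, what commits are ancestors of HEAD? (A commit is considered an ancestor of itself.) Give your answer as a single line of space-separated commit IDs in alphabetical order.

After op 1 (commit): HEAD=main@B [main=B]
After op 2 (branch): HEAD=main@B [exp=B main=B]
After op 3 (checkout): HEAD=exp@B [exp=B main=B]
After op 4 (branch): HEAD=exp@B [exp=B fix=B main=B]
After op 5 (reset): HEAD=exp@A [exp=A fix=B main=B]
After op 6 (commit): HEAD=exp@C [exp=C fix=B main=B]

Answer: A C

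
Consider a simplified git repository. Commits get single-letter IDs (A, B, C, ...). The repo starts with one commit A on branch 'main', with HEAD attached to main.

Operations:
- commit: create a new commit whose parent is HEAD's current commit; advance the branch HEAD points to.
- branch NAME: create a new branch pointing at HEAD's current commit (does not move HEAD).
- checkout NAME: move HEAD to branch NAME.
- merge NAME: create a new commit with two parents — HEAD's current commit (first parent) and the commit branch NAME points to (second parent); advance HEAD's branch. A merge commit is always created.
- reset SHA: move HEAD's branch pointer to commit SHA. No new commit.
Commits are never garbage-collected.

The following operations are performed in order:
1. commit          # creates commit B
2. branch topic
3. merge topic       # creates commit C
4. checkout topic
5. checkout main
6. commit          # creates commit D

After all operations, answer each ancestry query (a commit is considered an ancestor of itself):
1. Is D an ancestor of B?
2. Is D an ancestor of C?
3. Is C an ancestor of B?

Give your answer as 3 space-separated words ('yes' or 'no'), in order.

After op 1 (commit): HEAD=main@B [main=B]
After op 2 (branch): HEAD=main@B [main=B topic=B]
After op 3 (merge): HEAD=main@C [main=C topic=B]
After op 4 (checkout): HEAD=topic@B [main=C topic=B]
After op 5 (checkout): HEAD=main@C [main=C topic=B]
After op 6 (commit): HEAD=main@D [main=D topic=B]
ancestors(B) = {A,B}; D in? no
ancestors(C) = {A,B,C}; D in? no
ancestors(B) = {A,B}; C in? no

Answer: no no no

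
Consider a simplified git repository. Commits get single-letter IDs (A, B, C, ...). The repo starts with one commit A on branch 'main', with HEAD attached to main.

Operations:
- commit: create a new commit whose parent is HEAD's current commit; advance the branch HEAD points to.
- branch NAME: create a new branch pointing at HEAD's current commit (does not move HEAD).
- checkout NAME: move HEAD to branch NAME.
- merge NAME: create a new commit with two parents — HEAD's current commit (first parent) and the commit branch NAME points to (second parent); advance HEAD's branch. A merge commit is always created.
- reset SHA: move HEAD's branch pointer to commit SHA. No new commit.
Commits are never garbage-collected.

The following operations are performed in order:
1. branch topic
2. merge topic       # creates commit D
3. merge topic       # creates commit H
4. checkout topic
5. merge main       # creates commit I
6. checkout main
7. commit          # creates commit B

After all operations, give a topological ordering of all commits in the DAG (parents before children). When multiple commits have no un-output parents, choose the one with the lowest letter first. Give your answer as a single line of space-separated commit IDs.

After op 1 (branch): HEAD=main@A [main=A topic=A]
After op 2 (merge): HEAD=main@D [main=D topic=A]
After op 3 (merge): HEAD=main@H [main=H topic=A]
After op 4 (checkout): HEAD=topic@A [main=H topic=A]
After op 5 (merge): HEAD=topic@I [main=H topic=I]
After op 6 (checkout): HEAD=main@H [main=H topic=I]
After op 7 (commit): HEAD=main@B [main=B topic=I]
commit A: parents=[]
commit B: parents=['H']
commit D: parents=['A', 'A']
commit H: parents=['D', 'A']
commit I: parents=['A', 'H']

Answer: A D H B I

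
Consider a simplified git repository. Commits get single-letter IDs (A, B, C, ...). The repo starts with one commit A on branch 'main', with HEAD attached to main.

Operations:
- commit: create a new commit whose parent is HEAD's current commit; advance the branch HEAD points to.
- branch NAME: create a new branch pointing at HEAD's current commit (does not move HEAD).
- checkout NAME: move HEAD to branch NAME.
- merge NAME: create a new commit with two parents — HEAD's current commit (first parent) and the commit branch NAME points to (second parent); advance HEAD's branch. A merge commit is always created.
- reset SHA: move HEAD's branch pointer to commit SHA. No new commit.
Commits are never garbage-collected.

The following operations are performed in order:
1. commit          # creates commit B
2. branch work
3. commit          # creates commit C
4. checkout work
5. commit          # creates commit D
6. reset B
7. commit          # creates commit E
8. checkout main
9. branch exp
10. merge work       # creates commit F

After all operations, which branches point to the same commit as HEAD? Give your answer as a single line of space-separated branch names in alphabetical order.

Answer: main

Derivation:
After op 1 (commit): HEAD=main@B [main=B]
After op 2 (branch): HEAD=main@B [main=B work=B]
After op 3 (commit): HEAD=main@C [main=C work=B]
After op 4 (checkout): HEAD=work@B [main=C work=B]
After op 5 (commit): HEAD=work@D [main=C work=D]
After op 6 (reset): HEAD=work@B [main=C work=B]
After op 7 (commit): HEAD=work@E [main=C work=E]
After op 8 (checkout): HEAD=main@C [main=C work=E]
After op 9 (branch): HEAD=main@C [exp=C main=C work=E]
After op 10 (merge): HEAD=main@F [exp=C main=F work=E]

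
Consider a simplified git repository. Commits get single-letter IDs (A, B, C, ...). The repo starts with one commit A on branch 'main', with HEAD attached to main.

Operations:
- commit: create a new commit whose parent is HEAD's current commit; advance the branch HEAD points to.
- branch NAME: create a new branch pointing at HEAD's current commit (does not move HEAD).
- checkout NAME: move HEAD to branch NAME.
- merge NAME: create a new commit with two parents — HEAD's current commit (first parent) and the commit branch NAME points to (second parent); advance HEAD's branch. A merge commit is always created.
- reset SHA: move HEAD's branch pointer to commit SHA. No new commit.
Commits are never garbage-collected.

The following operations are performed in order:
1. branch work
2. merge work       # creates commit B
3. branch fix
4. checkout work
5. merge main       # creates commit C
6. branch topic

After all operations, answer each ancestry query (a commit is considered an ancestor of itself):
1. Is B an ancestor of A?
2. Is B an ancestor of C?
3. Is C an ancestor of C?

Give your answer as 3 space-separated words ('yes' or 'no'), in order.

Answer: no yes yes

Derivation:
After op 1 (branch): HEAD=main@A [main=A work=A]
After op 2 (merge): HEAD=main@B [main=B work=A]
After op 3 (branch): HEAD=main@B [fix=B main=B work=A]
After op 4 (checkout): HEAD=work@A [fix=B main=B work=A]
After op 5 (merge): HEAD=work@C [fix=B main=B work=C]
After op 6 (branch): HEAD=work@C [fix=B main=B topic=C work=C]
ancestors(A) = {A}; B in? no
ancestors(C) = {A,B,C}; B in? yes
ancestors(C) = {A,B,C}; C in? yes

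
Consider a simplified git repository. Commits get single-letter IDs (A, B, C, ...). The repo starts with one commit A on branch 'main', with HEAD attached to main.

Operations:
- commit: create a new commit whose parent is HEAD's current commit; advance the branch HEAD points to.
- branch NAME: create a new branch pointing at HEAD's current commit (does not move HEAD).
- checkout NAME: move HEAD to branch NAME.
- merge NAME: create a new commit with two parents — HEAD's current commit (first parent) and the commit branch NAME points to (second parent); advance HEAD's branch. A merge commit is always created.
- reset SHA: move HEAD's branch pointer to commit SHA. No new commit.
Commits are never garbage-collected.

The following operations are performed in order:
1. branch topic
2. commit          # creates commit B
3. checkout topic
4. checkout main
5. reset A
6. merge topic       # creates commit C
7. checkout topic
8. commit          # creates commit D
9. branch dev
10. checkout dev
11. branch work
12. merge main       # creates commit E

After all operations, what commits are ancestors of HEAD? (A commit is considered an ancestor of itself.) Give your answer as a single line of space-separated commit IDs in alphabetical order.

After op 1 (branch): HEAD=main@A [main=A topic=A]
After op 2 (commit): HEAD=main@B [main=B topic=A]
After op 3 (checkout): HEAD=topic@A [main=B topic=A]
After op 4 (checkout): HEAD=main@B [main=B topic=A]
After op 5 (reset): HEAD=main@A [main=A topic=A]
After op 6 (merge): HEAD=main@C [main=C topic=A]
After op 7 (checkout): HEAD=topic@A [main=C topic=A]
After op 8 (commit): HEAD=topic@D [main=C topic=D]
After op 9 (branch): HEAD=topic@D [dev=D main=C topic=D]
After op 10 (checkout): HEAD=dev@D [dev=D main=C topic=D]
After op 11 (branch): HEAD=dev@D [dev=D main=C topic=D work=D]
After op 12 (merge): HEAD=dev@E [dev=E main=C topic=D work=D]

Answer: A C D E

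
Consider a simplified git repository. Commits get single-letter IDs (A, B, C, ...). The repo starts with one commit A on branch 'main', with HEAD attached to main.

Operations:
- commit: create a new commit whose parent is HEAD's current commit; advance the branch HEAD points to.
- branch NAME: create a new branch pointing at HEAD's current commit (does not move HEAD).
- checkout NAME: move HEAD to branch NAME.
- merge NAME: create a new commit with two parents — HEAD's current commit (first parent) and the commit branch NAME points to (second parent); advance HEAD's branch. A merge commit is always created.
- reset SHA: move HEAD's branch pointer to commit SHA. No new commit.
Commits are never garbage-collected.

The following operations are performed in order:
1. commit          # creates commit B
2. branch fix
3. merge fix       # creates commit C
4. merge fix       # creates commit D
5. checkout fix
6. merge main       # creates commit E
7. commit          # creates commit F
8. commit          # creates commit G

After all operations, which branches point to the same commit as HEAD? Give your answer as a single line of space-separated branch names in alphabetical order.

Answer: fix

Derivation:
After op 1 (commit): HEAD=main@B [main=B]
After op 2 (branch): HEAD=main@B [fix=B main=B]
After op 3 (merge): HEAD=main@C [fix=B main=C]
After op 4 (merge): HEAD=main@D [fix=B main=D]
After op 5 (checkout): HEAD=fix@B [fix=B main=D]
After op 6 (merge): HEAD=fix@E [fix=E main=D]
After op 7 (commit): HEAD=fix@F [fix=F main=D]
After op 8 (commit): HEAD=fix@G [fix=G main=D]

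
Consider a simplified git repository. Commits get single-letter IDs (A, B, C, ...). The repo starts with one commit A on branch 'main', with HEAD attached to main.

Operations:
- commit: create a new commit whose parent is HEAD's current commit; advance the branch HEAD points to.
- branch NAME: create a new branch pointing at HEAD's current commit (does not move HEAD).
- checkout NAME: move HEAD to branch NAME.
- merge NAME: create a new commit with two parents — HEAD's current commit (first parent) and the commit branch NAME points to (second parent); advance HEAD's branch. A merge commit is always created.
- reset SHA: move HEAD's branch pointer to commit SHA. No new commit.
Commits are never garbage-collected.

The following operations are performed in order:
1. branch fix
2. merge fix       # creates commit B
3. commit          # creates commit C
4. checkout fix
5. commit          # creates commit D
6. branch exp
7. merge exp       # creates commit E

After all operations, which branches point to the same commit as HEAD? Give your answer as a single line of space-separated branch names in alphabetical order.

Answer: fix

Derivation:
After op 1 (branch): HEAD=main@A [fix=A main=A]
After op 2 (merge): HEAD=main@B [fix=A main=B]
After op 3 (commit): HEAD=main@C [fix=A main=C]
After op 4 (checkout): HEAD=fix@A [fix=A main=C]
After op 5 (commit): HEAD=fix@D [fix=D main=C]
After op 6 (branch): HEAD=fix@D [exp=D fix=D main=C]
After op 7 (merge): HEAD=fix@E [exp=D fix=E main=C]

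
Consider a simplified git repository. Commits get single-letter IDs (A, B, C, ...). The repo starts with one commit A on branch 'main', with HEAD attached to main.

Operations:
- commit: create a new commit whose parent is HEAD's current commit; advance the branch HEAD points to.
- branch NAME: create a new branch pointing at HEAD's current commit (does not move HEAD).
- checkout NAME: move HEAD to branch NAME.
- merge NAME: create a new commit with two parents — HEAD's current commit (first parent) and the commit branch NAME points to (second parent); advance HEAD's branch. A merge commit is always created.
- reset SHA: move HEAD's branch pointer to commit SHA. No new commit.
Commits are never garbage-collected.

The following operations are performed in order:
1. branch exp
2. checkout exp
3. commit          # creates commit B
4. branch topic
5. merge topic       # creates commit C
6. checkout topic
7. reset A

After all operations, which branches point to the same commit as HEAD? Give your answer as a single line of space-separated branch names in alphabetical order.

After op 1 (branch): HEAD=main@A [exp=A main=A]
After op 2 (checkout): HEAD=exp@A [exp=A main=A]
After op 3 (commit): HEAD=exp@B [exp=B main=A]
After op 4 (branch): HEAD=exp@B [exp=B main=A topic=B]
After op 5 (merge): HEAD=exp@C [exp=C main=A topic=B]
After op 6 (checkout): HEAD=topic@B [exp=C main=A topic=B]
After op 7 (reset): HEAD=topic@A [exp=C main=A topic=A]

Answer: main topic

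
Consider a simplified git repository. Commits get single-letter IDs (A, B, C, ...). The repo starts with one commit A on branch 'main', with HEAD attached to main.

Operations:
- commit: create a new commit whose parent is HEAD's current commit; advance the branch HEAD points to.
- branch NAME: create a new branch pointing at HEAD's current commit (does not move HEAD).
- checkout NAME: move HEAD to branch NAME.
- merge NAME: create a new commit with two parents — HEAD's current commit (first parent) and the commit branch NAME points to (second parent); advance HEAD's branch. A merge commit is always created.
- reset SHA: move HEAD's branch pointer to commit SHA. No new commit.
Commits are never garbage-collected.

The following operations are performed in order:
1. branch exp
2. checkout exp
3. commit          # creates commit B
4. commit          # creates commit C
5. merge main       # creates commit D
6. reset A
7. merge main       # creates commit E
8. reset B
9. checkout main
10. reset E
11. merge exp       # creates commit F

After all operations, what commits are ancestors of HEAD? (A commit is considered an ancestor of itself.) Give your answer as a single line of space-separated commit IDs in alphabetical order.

Answer: A B E F

Derivation:
After op 1 (branch): HEAD=main@A [exp=A main=A]
After op 2 (checkout): HEAD=exp@A [exp=A main=A]
After op 3 (commit): HEAD=exp@B [exp=B main=A]
After op 4 (commit): HEAD=exp@C [exp=C main=A]
After op 5 (merge): HEAD=exp@D [exp=D main=A]
After op 6 (reset): HEAD=exp@A [exp=A main=A]
After op 7 (merge): HEAD=exp@E [exp=E main=A]
After op 8 (reset): HEAD=exp@B [exp=B main=A]
After op 9 (checkout): HEAD=main@A [exp=B main=A]
After op 10 (reset): HEAD=main@E [exp=B main=E]
After op 11 (merge): HEAD=main@F [exp=B main=F]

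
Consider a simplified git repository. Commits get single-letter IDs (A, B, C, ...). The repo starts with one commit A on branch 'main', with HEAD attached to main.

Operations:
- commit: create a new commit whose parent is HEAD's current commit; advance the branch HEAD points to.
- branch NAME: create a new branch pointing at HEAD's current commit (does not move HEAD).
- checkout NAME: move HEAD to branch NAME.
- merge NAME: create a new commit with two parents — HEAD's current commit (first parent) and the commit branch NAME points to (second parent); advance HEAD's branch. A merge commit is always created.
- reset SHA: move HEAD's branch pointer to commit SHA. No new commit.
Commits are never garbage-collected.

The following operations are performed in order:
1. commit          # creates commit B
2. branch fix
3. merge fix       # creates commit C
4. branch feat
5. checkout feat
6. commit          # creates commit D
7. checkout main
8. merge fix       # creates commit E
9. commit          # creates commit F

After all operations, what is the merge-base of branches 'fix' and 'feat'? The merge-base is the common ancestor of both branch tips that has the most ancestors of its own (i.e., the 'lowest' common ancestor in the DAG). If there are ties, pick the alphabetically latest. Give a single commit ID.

Answer: B

Derivation:
After op 1 (commit): HEAD=main@B [main=B]
After op 2 (branch): HEAD=main@B [fix=B main=B]
After op 3 (merge): HEAD=main@C [fix=B main=C]
After op 4 (branch): HEAD=main@C [feat=C fix=B main=C]
After op 5 (checkout): HEAD=feat@C [feat=C fix=B main=C]
After op 6 (commit): HEAD=feat@D [feat=D fix=B main=C]
After op 7 (checkout): HEAD=main@C [feat=D fix=B main=C]
After op 8 (merge): HEAD=main@E [feat=D fix=B main=E]
After op 9 (commit): HEAD=main@F [feat=D fix=B main=F]
ancestors(fix=B): ['A', 'B']
ancestors(feat=D): ['A', 'B', 'C', 'D']
common: ['A', 'B']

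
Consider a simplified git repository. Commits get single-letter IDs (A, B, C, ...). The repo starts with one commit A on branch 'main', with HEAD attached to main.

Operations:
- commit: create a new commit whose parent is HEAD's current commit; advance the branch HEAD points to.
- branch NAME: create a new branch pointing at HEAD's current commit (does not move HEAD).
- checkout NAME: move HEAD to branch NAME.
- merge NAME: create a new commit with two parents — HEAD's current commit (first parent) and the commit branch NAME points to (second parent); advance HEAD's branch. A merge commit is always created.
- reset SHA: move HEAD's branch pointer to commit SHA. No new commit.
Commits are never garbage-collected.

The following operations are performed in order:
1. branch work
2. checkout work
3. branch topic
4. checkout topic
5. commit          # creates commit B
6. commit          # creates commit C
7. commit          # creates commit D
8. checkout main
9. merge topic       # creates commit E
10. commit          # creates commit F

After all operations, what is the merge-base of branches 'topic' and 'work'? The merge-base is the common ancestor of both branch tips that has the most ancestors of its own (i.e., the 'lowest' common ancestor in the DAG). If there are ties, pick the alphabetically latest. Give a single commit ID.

Answer: A

Derivation:
After op 1 (branch): HEAD=main@A [main=A work=A]
After op 2 (checkout): HEAD=work@A [main=A work=A]
After op 3 (branch): HEAD=work@A [main=A topic=A work=A]
After op 4 (checkout): HEAD=topic@A [main=A topic=A work=A]
After op 5 (commit): HEAD=topic@B [main=A topic=B work=A]
After op 6 (commit): HEAD=topic@C [main=A topic=C work=A]
After op 7 (commit): HEAD=topic@D [main=A topic=D work=A]
After op 8 (checkout): HEAD=main@A [main=A topic=D work=A]
After op 9 (merge): HEAD=main@E [main=E topic=D work=A]
After op 10 (commit): HEAD=main@F [main=F topic=D work=A]
ancestors(topic=D): ['A', 'B', 'C', 'D']
ancestors(work=A): ['A']
common: ['A']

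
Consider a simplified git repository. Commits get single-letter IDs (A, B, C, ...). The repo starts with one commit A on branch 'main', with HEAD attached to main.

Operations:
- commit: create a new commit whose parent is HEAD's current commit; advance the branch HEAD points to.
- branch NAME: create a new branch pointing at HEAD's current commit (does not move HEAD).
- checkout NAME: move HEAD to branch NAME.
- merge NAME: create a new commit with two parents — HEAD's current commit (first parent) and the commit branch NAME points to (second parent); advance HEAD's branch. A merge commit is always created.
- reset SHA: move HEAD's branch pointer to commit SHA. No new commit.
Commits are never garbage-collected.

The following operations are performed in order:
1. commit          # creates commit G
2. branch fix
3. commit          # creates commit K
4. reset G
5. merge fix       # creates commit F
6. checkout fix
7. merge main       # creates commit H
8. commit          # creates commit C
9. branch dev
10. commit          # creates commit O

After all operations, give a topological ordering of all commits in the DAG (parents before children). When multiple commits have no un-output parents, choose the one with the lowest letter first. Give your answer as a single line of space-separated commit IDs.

After op 1 (commit): HEAD=main@G [main=G]
After op 2 (branch): HEAD=main@G [fix=G main=G]
After op 3 (commit): HEAD=main@K [fix=G main=K]
After op 4 (reset): HEAD=main@G [fix=G main=G]
After op 5 (merge): HEAD=main@F [fix=G main=F]
After op 6 (checkout): HEAD=fix@G [fix=G main=F]
After op 7 (merge): HEAD=fix@H [fix=H main=F]
After op 8 (commit): HEAD=fix@C [fix=C main=F]
After op 9 (branch): HEAD=fix@C [dev=C fix=C main=F]
After op 10 (commit): HEAD=fix@O [dev=C fix=O main=F]
commit A: parents=[]
commit C: parents=['H']
commit F: parents=['G', 'G']
commit G: parents=['A']
commit H: parents=['G', 'F']
commit K: parents=['G']
commit O: parents=['C']

Answer: A G F H C K O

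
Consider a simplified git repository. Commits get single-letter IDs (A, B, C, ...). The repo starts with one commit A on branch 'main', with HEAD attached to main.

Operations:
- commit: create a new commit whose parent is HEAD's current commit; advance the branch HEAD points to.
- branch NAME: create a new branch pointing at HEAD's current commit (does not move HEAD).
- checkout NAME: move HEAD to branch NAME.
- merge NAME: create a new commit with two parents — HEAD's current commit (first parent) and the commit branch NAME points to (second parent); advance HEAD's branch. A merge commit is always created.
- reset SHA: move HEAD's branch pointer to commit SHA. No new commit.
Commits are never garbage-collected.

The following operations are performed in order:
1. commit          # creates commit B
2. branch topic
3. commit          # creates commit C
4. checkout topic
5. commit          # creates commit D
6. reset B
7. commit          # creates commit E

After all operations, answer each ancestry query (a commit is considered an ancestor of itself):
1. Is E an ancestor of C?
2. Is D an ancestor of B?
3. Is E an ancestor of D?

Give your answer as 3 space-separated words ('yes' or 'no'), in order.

After op 1 (commit): HEAD=main@B [main=B]
After op 2 (branch): HEAD=main@B [main=B topic=B]
After op 3 (commit): HEAD=main@C [main=C topic=B]
After op 4 (checkout): HEAD=topic@B [main=C topic=B]
After op 5 (commit): HEAD=topic@D [main=C topic=D]
After op 6 (reset): HEAD=topic@B [main=C topic=B]
After op 7 (commit): HEAD=topic@E [main=C topic=E]
ancestors(C) = {A,B,C}; E in? no
ancestors(B) = {A,B}; D in? no
ancestors(D) = {A,B,D}; E in? no

Answer: no no no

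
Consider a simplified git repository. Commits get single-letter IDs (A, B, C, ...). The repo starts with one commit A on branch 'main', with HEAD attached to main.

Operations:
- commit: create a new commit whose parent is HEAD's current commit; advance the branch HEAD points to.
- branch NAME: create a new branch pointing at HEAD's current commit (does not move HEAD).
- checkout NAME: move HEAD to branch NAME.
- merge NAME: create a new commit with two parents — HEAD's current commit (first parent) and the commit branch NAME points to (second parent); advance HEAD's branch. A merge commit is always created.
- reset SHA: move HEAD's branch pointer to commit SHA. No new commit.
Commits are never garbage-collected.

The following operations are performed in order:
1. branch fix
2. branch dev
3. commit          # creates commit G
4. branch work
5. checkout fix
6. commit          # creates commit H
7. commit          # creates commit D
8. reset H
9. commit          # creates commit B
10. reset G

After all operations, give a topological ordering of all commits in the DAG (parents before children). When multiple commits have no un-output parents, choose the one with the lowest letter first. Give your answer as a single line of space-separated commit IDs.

Answer: A G H B D

Derivation:
After op 1 (branch): HEAD=main@A [fix=A main=A]
After op 2 (branch): HEAD=main@A [dev=A fix=A main=A]
After op 3 (commit): HEAD=main@G [dev=A fix=A main=G]
After op 4 (branch): HEAD=main@G [dev=A fix=A main=G work=G]
After op 5 (checkout): HEAD=fix@A [dev=A fix=A main=G work=G]
After op 6 (commit): HEAD=fix@H [dev=A fix=H main=G work=G]
After op 7 (commit): HEAD=fix@D [dev=A fix=D main=G work=G]
After op 8 (reset): HEAD=fix@H [dev=A fix=H main=G work=G]
After op 9 (commit): HEAD=fix@B [dev=A fix=B main=G work=G]
After op 10 (reset): HEAD=fix@G [dev=A fix=G main=G work=G]
commit A: parents=[]
commit B: parents=['H']
commit D: parents=['H']
commit G: parents=['A']
commit H: parents=['A']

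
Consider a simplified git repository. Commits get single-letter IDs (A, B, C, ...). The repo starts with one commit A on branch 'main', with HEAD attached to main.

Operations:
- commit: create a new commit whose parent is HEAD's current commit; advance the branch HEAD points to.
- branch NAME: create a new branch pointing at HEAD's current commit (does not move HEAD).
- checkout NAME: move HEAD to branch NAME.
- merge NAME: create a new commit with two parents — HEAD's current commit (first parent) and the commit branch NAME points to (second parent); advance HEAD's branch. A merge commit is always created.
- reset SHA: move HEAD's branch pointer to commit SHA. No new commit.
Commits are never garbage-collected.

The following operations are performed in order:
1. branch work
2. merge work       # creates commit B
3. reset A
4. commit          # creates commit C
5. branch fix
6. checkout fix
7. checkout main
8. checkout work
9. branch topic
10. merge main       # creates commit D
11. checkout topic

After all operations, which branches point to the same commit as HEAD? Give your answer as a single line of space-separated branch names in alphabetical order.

Answer: topic

Derivation:
After op 1 (branch): HEAD=main@A [main=A work=A]
After op 2 (merge): HEAD=main@B [main=B work=A]
After op 3 (reset): HEAD=main@A [main=A work=A]
After op 4 (commit): HEAD=main@C [main=C work=A]
After op 5 (branch): HEAD=main@C [fix=C main=C work=A]
After op 6 (checkout): HEAD=fix@C [fix=C main=C work=A]
After op 7 (checkout): HEAD=main@C [fix=C main=C work=A]
After op 8 (checkout): HEAD=work@A [fix=C main=C work=A]
After op 9 (branch): HEAD=work@A [fix=C main=C topic=A work=A]
After op 10 (merge): HEAD=work@D [fix=C main=C topic=A work=D]
After op 11 (checkout): HEAD=topic@A [fix=C main=C topic=A work=D]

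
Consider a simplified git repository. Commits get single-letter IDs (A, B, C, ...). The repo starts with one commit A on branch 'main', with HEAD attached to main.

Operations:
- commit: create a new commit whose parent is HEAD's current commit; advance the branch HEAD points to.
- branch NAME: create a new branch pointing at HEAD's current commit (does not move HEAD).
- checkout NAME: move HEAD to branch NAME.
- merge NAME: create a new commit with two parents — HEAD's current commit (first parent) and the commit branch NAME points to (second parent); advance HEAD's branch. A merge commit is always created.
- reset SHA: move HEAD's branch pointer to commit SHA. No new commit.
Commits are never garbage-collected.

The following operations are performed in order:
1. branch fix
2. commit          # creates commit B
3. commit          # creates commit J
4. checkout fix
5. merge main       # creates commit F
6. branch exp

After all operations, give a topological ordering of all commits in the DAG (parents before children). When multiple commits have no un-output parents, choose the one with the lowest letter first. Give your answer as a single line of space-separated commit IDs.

After op 1 (branch): HEAD=main@A [fix=A main=A]
After op 2 (commit): HEAD=main@B [fix=A main=B]
After op 3 (commit): HEAD=main@J [fix=A main=J]
After op 4 (checkout): HEAD=fix@A [fix=A main=J]
After op 5 (merge): HEAD=fix@F [fix=F main=J]
After op 6 (branch): HEAD=fix@F [exp=F fix=F main=J]
commit A: parents=[]
commit B: parents=['A']
commit F: parents=['A', 'J']
commit J: parents=['B']

Answer: A B J F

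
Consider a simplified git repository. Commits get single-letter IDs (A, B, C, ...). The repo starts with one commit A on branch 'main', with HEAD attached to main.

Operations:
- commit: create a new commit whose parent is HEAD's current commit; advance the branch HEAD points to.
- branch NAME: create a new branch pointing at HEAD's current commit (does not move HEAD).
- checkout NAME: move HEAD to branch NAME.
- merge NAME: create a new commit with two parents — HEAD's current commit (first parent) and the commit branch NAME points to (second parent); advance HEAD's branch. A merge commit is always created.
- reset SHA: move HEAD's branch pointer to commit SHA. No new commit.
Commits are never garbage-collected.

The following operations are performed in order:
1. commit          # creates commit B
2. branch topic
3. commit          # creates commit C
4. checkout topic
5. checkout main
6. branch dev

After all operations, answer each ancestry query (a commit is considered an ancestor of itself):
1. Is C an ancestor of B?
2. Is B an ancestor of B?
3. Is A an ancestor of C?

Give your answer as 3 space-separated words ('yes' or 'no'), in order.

Answer: no yes yes

Derivation:
After op 1 (commit): HEAD=main@B [main=B]
After op 2 (branch): HEAD=main@B [main=B topic=B]
After op 3 (commit): HEAD=main@C [main=C topic=B]
After op 4 (checkout): HEAD=topic@B [main=C topic=B]
After op 5 (checkout): HEAD=main@C [main=C topic=B]
After op 6 (branch): HEAD=main@C [dev=C main=C topic=B]
ancestors(B) = {A,B}; C in? no
ancestors(B) = {A,B}; B in? yes
ancestors(C) = {A,B,C}; A in? yes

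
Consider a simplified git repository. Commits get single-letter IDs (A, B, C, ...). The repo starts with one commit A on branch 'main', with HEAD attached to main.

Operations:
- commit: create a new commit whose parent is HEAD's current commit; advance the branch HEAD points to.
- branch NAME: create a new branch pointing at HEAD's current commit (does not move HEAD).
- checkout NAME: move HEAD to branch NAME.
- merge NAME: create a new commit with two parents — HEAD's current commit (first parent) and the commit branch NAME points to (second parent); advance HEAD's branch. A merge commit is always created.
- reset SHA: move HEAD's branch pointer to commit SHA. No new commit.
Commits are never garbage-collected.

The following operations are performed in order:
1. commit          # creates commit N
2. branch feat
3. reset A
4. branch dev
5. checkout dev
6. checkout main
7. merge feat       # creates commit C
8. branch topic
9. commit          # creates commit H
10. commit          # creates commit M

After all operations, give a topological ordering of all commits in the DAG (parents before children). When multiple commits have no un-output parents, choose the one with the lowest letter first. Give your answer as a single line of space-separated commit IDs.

Answer: A N C H M

Derivation:
After op 1 (commit): HEAD=main@N [main=N]
After op 2 (branch): HEAD=main@N [feat=N main=N]
After op 3 (reset): HEAD=main@A [feat=N main=A]
After op 4 (branch): HEAD=main@A [dev=A feat=N main=A]
After op 5 (checkout): HEAD=dev@A [dev=A feat=N main=A]
After op 6 (checkout): HEAD=main@A [dev=A feat=N main=A]
After op 7 (merge): HEAD=main@C [dev=A feat=N main=C]
After op 8 (branch): HEAD=main@C [dev=A feat=N main=C topic=C]
After op 9 (commit): HEAD=main@H [dev=A feat=N main=H topic=C]
After op 10 (commit): HEAD=main@M [dev=A feat=N main=M topic=C]
commit A: parents=[]
commit C: parents=['A', 'N']
commit H: parents=['C']
commit M: parents=['H']
commit N: parents=['A']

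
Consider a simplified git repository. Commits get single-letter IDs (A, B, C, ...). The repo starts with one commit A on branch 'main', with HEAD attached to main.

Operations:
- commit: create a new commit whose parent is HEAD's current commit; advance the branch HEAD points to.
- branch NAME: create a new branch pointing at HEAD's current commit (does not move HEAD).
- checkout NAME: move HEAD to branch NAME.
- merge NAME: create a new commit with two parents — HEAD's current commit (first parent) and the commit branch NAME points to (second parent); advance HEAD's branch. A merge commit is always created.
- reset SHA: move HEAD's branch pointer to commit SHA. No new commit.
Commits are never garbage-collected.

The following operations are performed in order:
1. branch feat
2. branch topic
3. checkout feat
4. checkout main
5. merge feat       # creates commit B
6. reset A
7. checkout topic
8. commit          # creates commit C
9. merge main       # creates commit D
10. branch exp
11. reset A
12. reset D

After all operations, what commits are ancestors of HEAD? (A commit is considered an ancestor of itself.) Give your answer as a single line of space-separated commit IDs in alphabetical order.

After op 1 (branch): HEAD=main@A [feat=A main=A]
After op 2 (branch): HEAD=main@A [feat=A main=A topic=A]
After op 3 (checkout): HEAD=feat@A [feat=A main=A topic=A]
After op 4 (checkout): HEAD=main@A [feat=A main=A topic=A]
After op 5 (merge): HEAD=main@B [feat=A main=B topic=A]
After op 6 (reset): HEAD=main@A [feat=A main=A topic=A]
After op 7 (checkout): HEAD=topic@A [feat=A main=A topic=A]
After op 8 (commit): HEAD=topic@C [feat=A main=A topic=C]
After op 9 (merge): HEAD=topic@D [feat=A main=A topic=D]
After op 10 (branch): HEAD=topic@D [exp=D feat=A main=A topic=D]
After op 11 (reset): HEAD=topic@A [exp=D feat=A main=A topic=A]
After op 12 (reset): HEAD=topic@D [exp=D feat=A main=A topic=D]

Answer: A C D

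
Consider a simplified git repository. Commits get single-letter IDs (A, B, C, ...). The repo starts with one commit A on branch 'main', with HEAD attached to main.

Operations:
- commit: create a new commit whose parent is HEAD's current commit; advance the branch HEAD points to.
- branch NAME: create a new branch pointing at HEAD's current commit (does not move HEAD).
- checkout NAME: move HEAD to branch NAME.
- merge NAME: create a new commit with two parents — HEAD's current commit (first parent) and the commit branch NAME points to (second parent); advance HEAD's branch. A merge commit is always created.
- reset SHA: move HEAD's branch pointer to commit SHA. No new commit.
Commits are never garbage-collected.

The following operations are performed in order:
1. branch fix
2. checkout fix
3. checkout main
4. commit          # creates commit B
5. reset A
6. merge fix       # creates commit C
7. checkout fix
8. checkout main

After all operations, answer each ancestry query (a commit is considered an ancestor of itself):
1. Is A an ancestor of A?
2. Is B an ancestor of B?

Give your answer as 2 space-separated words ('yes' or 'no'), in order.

Answer: yes yes

Derivation:
After op 1 (branch): HEAD=main@A [fix=A main=A]
After op 2 (checkout): HEAD=fix@A [fix=A main=A]
After op 3 (checkout): HEAD=main@A [fix=A main=A]
After op 4 (commit): HEAD=main@B [fix=A main=B]
After op 5 (reset): HEAD=main@A [fix=A main=A]
After op 6 (merge): HEAD=main@C [fix=A main=C]
After op 7 (checkout): HEAD=fix@A [fix=A main=C]
After op 8 (checkout): HEAD=main@C [fix=A main=C]
ancestors(A) = {A}; A in? yes
ancestors(B) = {A,B}; B in? yes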